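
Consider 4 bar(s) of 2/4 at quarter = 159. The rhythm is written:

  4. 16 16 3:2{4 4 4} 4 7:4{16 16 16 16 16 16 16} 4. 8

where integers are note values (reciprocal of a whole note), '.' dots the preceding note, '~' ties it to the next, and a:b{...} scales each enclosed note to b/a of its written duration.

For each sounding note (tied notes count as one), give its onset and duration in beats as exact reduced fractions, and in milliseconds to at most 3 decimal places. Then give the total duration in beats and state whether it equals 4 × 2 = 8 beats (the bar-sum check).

1) 0.0ms=0b +566.038ms=3/2b
2) 566.038ms=3/2b +94.34ms=1/4b
3) 660.377ms=7/4b +94.34ms=1/4b
4) 754.717ms=2b +251.572ms=2/3b
5) 1006.289ms=8/3b +251.572ms=2/3b
6) 1257.862ms=10/3b +251.572ms=2/3b
7) 1509.434ms=4b +377.358ms=1b
8) 1886.792ms=5b +53.908ms=1/7b
9) 1940.701ms=36/7b +53.908ms=1/7b
10) 1994.609ms=37/7b +53.908ms=1/7b
11) 2048.518ms=38/7b +53.908ms=1/7b
12) 2102.426ms=39/7b +53.908ms=1/7b
13) 2156.334ms=40/7b +53.908ms=1/7b
14) 2210.243ms=41/7b +53.908ms=1/7b
15) 2264.151ms=6b +566.038ms=3/2b
16) 2830.189ms=15/2b +188.679ms=1/2b
Σ=8b of 8 (159bpm 2/4) — PASS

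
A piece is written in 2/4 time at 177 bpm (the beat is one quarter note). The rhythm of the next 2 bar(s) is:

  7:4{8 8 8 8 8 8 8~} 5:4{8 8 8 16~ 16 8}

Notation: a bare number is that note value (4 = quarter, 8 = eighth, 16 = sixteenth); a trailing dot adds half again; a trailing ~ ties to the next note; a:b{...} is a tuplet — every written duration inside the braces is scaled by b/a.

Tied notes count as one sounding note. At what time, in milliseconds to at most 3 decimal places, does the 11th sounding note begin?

1. 0.0ms @ 0 + 96.852ms (2/7)
2. 96.852ms @ 2/7 + 96.852ms (2/7)
3. 193.705ms @ 4/7 + 96.852ms (2/7)
4. 290.557ms @ 6/7 + 96.852ms (2/7)
5. 387.409ms @ 8/7 + 96.852ms (2/7)
6. 484.262ms @ 10/7 + 96.852ms (2/7)
7. 581.114ms @ 12/7 + 232.446ms (24/35)
8. 813.559ms @ 12/5 + 135.593ms (2/5)
9. 949.153ms @ 14/5 + 135.593ms (2/5)
10. 1084.746ms @ 16/5 + 135.593ms (2/5)
11. 1220.339ms @ 18/5 + 135.593ms (2/5)

note 11 onset = 18/5b = 1220.339ms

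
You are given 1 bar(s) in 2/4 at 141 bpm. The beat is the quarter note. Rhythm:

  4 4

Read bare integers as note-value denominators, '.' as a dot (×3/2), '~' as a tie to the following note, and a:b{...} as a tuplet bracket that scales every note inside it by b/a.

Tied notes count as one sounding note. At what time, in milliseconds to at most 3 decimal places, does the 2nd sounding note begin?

1. 0.0ms @ 0 + 425.532ms (1)
2. 425.532ms @ 1 + 425.532ms (1)

note 2 onset = 1b = 425.532ms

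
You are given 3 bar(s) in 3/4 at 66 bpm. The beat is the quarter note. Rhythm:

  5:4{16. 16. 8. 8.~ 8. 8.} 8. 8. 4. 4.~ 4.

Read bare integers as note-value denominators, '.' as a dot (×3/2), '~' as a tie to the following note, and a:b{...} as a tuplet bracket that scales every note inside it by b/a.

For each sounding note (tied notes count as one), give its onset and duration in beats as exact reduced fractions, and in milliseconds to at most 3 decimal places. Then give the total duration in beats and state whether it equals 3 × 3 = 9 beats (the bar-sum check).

1) 0.0ms=0b +272.727ms=3/10b
2) 272.727ms=3/10b +272.727ms=3/10b
3) 545.455ms=3/5b +545.455ms=3/5b
4) 1090.909ms=6/5b +1090.909ms=6/5b
5) 2181.818ms=12/5b +545.455ms=3/5b
6) 2727.273ms=3b +681.818ms=3/4b
7) 3409.091ms=15/4b +681.818ms=3/4b
8) 4090.909ms=9/2b +1363.636ms=3/2b
9) 5454.545ms=6b +2727.273ms=3b
Σ=9b of 9 (66bpm 3/4) — PASS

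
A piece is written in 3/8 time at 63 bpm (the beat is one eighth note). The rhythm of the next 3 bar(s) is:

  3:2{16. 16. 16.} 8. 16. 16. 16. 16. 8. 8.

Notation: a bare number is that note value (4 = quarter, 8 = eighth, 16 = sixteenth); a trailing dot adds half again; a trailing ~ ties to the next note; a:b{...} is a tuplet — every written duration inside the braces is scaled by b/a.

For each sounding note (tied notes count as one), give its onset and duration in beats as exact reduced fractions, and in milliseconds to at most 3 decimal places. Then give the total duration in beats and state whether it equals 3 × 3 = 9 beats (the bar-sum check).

1) 0.0ms=0b +476.19ms=1/2b
2) 476.19ms=1/2b +476.19ms=1/2b
3) 952.381ms=1b +476.19ms=1/2b
4) 1428.571ms=3/2b +1428.571ms=3/2b
5) 2857.143ms=3b +714.286ms=3/4b
6) 3571.429ms=15/4b +714.286ms=3/4b
7) 4285.714ms=9/2b +714.286ms=3/4b
8) 5000.0ms=21/4b +714.286ms=3/4b
9) 5714.286ms=6b +1428.571ms=3/2b
10) 7142.857ms=15/2b +1428.571ms=3/2b
Σ=9b of 9 (63bpm 3/8) — PASS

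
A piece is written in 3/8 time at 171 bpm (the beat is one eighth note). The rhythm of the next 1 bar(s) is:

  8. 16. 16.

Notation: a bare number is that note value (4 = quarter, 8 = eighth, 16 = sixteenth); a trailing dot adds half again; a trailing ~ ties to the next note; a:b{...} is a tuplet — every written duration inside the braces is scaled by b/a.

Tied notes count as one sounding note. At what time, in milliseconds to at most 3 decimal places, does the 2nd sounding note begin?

1. 0.0ms @ 0 + 526.316ms (3/2)
2. 526.316ms @ 3/2 + 263.158ms (3/4)
3. 789.474ms @ 9/4 + 263.158ms (3/4)

note 2 onset = 3/2b = 526.316ms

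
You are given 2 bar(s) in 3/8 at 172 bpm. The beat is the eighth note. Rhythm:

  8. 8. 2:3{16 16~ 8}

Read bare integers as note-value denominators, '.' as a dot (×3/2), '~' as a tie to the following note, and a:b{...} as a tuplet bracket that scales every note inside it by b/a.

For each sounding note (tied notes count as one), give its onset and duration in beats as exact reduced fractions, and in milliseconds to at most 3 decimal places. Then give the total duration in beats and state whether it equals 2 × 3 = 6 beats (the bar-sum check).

1) 0.0ms=0b +523.256ms=3/2b
2) 523.256ms=3/2b +523.256ms=3/2b
3) 1046.512ms=3b +261.628ms=3/4b
4) 1308.14ms=15/4b +784.884ms=9/4b
Σ=6b of 6 (172bpm 3/8) — PASS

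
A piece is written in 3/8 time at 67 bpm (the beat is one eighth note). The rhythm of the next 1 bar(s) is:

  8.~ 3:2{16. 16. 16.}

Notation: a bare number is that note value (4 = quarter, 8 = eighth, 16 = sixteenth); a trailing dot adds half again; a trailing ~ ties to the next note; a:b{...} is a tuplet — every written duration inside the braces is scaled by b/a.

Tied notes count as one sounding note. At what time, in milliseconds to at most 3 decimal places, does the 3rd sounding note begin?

note 3 onset = 5/2b = 2238.806ms

1. 0.0ms @ 0 + 1791.045ms (2)
2. 1791.045ms @ 2 + 447.761ms (1/2)
3. 2238.806ms @ 5/2 + 447.761ms (1/2)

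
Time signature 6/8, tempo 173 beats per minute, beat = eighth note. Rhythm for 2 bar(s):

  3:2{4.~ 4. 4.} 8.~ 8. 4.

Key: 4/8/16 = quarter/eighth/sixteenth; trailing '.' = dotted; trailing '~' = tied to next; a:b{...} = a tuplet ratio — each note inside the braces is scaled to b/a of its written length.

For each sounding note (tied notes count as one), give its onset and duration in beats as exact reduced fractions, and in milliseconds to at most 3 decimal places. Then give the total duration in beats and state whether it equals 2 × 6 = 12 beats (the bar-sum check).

1) 0.0ms=0b +1387.283ms=4b
2) 1387.283ms=4b +693.642ms=2b
3) 2080.925ms=6b +1040.462ms=3b
4) 3121.387ms=9b +1040.462ms=3b
Σ=12b of 12 (173bpm 6/8) — PASS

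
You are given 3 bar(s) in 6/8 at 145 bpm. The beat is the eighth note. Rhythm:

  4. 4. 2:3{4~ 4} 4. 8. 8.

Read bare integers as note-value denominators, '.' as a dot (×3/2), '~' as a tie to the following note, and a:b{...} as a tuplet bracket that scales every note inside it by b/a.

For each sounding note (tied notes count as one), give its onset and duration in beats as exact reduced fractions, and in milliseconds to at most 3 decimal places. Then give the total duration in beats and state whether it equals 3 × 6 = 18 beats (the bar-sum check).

1) 0.0ms=0b +1241.379ms=3b
2) 1241.379ms=3b +1241.379ms=3b
3) 2482.759ms=6b +2482.759ms=6b
4) 4965.517ms=12b +1241.379ms=3b
5) 6206.897ms=15b +620.69ms=3/2b
6) 6827.586ms=33/2b +620.69ms=3/2b
Σ=18b of 18 (145bpm 6/8) — PASS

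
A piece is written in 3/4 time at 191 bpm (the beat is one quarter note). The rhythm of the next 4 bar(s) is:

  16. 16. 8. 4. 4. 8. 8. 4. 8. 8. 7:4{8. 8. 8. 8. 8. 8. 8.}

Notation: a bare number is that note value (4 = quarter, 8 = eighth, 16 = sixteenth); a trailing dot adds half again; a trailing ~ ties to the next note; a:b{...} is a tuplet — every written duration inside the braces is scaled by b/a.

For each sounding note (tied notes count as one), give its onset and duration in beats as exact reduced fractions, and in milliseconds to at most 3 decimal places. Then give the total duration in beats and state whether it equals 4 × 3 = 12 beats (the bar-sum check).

1) 0.0ms=0b +117.801ms=3/8b
2) 117.801ms=3/8b +117.801ms=3/8b
3) 235.602ms=3/4b +235.602ms=3/4b
4) 471.204ms=3/2b +471.204ms=3/2b
5) 942.408ms=3b +471.204ms=3/2b
6) 1413.613ms=9/2b +235.602ms=3/4b
7) 1649.215ms=21/4b +235.602ms=3/4b
8) 1884.817ms=6b +471.204ms=3/2b
9) 2356.021ms=15/2b +235.602ms=3/4b
10) 2591.623ms=33/4b +235.602ms=3/4b
11) 2827.225ms=9b +134.63ms=3/7b
12) 2961.855ms=66/7b +134.63ms=3/7b
13) 3096.485ms=69/7b +134.63ms=3/7b
14) 3231.114ms=72/7b +134.63ms=3/7b
15) 3365.744ms=75/7b +134.63ms=3/7b
16) 3500.374ms=78/7b +134.63ms=3/7b
17) 3635.004ms=81/7b +134.63ms=3/7b
Σ=12b of 12 (191bpm 3/4) — PASS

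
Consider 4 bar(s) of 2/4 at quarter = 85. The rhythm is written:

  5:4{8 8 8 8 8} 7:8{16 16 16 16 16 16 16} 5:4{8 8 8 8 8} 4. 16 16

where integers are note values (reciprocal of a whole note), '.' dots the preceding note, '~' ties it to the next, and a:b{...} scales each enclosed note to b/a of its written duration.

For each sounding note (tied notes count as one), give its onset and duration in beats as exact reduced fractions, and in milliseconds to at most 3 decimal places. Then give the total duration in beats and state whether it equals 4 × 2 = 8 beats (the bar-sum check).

1) 0.0ms=0b +282.353ms=2/5b
2) 282.353ms=2/5b +282.353ms=2/5b
3) 564.706ms=4/5b +282.353ms=2/5b
4) 847.059ms=6/5b +282.353ms=2/5b
5) 1129.412ms=8/5b +282.353ms=2/5b
6) 1411.765ms=2b +201.681ms=2/7b
7) 1613.445ms=16/7b +201.681ms=2/7b
8) 1815.126ms=18/7b +201.681ms=2/7b
9) 2016.807ms=20/7b +201.681ms=2/7b
10) 2218.487ms=22/7b +201.681ms=2/7b
11) 2420.168ms=24/7b +201.681ms=2/7b
12) 2621.849ms=26/7b +201.681ms=2/7b
13) 2823.529ms=4b +282.353ms=2/5b
14) 3105.882ms=22/5b +282.353ms=2/5b
15) 3388.235ms=24/5b +282.353ms=2/5b
16) 3670.588ms=26/5b +282.353ms=2/5b
17) 3952.941ms=28/5b +282.353ms=2/5b
18) 4235.294ms=6b +1058.824ms=3/2b
19) 5294.118ms=15/2b +176.471ms=1/4b
20) 5470.588ms=31/4b +176.471ms=1/4b
Σ=8b of 8 (85bpm 2/4) — PASS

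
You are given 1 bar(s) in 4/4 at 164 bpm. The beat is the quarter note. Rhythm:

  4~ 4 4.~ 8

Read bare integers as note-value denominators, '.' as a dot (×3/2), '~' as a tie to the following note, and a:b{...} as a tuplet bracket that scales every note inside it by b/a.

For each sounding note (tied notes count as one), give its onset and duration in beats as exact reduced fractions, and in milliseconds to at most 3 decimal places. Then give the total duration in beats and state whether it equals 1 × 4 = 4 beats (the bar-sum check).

1) 0.0ms=0b +731.707ms=2b
2) 731.707ms=2b +731.707ms=2b
Σ=4b of 4 (164bpm 4/4) — PASS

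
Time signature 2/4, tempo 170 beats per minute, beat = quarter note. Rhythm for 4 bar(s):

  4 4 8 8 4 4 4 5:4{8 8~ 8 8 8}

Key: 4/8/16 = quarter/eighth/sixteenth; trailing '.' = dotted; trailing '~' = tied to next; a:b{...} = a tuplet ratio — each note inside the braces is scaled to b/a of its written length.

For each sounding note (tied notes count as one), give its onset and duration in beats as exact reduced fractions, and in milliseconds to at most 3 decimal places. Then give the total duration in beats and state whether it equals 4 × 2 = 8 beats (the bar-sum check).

1) 0.0ms=0b +352.941ms=1b
2) 352.941ms=1b +352.941ms=1b
3) 705.882ms=2b +176.471ms=1/2b
4) 882.353ms=5/2b +176.471ms=1/2b
5) 1058.824ms=3b +352.941ms=1b
6) 1411.765ms=4b +352.941ms=1b
7) 1764.706ms=5b +352.941ms=1b
8) 2117.647ms=6b +141.176ms=2/5b
9) 2258.824ms=32/5b +282.353ms=4/5b
10) 2541.176ms=36/5b +141.176ms=2/5b
11) 2682.353ms=38/5b +141.176ms=2/5b
Σ=8b of 8 (170bpm 2/4) — PASS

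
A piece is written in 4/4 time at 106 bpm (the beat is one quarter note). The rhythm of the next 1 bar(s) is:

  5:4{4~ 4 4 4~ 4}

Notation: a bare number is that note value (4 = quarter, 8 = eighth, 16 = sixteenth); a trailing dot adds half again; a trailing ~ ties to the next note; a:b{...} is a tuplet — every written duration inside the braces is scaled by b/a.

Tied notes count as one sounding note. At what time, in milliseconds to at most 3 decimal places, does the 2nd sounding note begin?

note 2 onset = 8/5b = 905.66ms

1. 0.0ms @ 0 + 905.66ms (8/5)
2. 905.66ms @ 8/5 + 452.83ms (4/5)
3. 1358.491ms @ 12/5 + 905.66ms (8/5)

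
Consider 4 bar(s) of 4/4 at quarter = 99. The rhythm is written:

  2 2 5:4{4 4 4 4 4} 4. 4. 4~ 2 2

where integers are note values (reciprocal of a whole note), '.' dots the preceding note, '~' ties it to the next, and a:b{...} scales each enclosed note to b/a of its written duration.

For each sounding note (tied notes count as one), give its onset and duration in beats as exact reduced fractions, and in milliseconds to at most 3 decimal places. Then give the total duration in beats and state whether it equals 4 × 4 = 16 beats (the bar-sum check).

1) 0.0ms=0b +1212.121ms=2b
2) 1212.121ms=2b +1212.121ms=2b
3) 2424.242ms=4b +484.848ms=4/5b
4) 2909.091ms=24/5b +484.848ms=4/5b
5) 3393.939ms=28/5b +484.848ms=4/5b
6) 3878.788ms=32/5b +484.848ms=4/5b
7) 4363.636ms=36/5b +484.848ms=4/5b
8) 4848.485ms=8b +909.091ms=3/2b
9) 5757.576ms=19/2b +909.091ms=3/2b
10) 6666.667ms=11b +1818.182ms=3b
11) 8484.848ms=14b +1212.121ms=2b
Σ=16b of 16 (99bpm 4/4) — PASS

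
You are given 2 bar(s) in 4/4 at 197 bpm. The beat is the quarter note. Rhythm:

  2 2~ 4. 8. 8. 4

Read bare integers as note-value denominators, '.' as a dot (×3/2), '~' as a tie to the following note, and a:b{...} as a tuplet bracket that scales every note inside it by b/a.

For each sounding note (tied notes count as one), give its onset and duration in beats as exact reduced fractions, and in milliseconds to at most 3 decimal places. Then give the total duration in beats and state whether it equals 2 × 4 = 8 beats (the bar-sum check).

1) 0.0ms=0b +609.137ms=2b
2) 609.137ms=2b +1065.99ms=7/2b
3) 1675.127ms=11/2b +228.426ms=3/4b
4) 1903.553ms=25/4b +228.426ms=3/4b
5) 2131.98ms=7b +304.569ms=1b
Σ=8b of 8 (197bpm 4/4) — PASS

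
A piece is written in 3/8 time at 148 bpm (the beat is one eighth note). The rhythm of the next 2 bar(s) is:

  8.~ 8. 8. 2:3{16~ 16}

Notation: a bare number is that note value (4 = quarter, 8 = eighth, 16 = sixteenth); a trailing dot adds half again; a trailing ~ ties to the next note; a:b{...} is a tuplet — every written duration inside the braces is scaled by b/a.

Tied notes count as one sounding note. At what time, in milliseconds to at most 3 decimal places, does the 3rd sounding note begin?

1. 0.0ms @ 0 + 1216.216ms (3)
2. 1216.216ms @ 3 + 608.108ms (3/2)
3. 1824.324ms @ 9/2 + 608.108ms (3/2)

note 3 onset = 9/2b = 1824.324ms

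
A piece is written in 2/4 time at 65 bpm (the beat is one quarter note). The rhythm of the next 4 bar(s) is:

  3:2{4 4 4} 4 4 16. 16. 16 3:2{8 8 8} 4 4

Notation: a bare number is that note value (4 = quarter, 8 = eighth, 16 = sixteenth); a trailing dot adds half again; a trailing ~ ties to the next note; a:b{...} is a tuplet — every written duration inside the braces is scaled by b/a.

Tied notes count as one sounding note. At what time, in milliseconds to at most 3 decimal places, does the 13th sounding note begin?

note 13 onset = 7b = 6461.538ms

1. 0.0ms @ 0 + 615.385ms (2/3)
2. 615.385ms @ 2/3 + 615.385ms (2/3)
3. 1230.769ms @ 4/3 + 615.385ms (2/3)
4. 1846.154ms @ 2 + 923.077ms (1)
5. 2769.231ms @ 3 + 923.077ms (1)
6. 3692.308ms @ 4 + 346.154ms (3/8)
7. 4038.462ms @ 35/8 + 346.154ms (3/8)
8. 4384.615ms @ 19/4 + 230.769ms (1/4)
9. 4615.385ms @ 5 + 307.692ms (1/3)
10. 4923.077ms @ 16/3 + 307.692ms (1/3)
11. 5230.769ms @ 17/3 + 307.692ms (1/3)
12. 5538.462ms @ 6 + 923.077ms (1)
13. 6461.538ms @ 7 + 923.077ms (1)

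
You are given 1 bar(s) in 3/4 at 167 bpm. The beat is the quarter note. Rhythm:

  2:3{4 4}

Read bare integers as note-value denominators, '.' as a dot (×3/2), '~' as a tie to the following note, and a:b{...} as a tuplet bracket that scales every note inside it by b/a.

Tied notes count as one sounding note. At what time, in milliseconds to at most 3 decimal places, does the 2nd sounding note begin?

1. 0.0ms @ 0 + 538.922ms (3/2)
2. 538.922ms @ 3/2 + 538.922ms (3/2)

note 2 onset = 3/2b = 538.922ms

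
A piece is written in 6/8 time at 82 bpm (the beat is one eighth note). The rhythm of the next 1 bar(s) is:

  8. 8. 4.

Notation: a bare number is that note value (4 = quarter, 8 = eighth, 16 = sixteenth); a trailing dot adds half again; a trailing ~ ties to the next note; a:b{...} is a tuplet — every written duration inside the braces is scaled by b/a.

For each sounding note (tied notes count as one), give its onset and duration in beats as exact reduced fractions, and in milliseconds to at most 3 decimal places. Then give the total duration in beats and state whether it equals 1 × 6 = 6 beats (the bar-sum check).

1) 0.0ms=0b +1097.561ms=3/2b
2) 1097.561ms=3/2b +1097.561ms=3/2b
3) 2195.122ms=3b +2195.122ms=3b
Σ=6b of 6 (82bpm 6/8) — PASS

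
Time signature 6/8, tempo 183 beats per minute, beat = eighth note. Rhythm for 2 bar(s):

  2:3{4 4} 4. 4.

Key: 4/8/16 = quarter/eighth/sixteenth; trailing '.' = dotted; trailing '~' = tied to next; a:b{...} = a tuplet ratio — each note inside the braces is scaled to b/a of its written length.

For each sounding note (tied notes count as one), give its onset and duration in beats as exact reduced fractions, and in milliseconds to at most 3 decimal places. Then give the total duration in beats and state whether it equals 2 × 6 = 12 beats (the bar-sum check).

1) 0.0ms=0b +983.607ms=3b
2) 983.607ms=3b +983.607ms=3b
3) 1967.213ms=6b +983.607ms=3b
4) 2950.82ms=9b +983.607ms=3b
Σ=12b of 12 (183bpm 6/8) — PASS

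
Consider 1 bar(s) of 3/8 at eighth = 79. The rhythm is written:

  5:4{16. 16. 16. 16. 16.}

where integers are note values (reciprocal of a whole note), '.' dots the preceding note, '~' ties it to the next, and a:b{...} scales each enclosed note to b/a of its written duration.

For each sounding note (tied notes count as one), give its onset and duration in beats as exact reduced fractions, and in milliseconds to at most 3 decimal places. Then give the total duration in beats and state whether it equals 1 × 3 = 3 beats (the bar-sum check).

1) 0.0ms=0b +455.696ms=3/5b
2) 455.696ms=3/5b +455.696ms=3/5b
3) 911.392ms=6/5b +455.696ms=3/5b
4) 1367.089ms=9/5b +455.696ms=3/5b
5) 1822.785ms=12/5b +455.696ms=3/5b
Σ=3b of 3 (79bpm 3/8) — PASS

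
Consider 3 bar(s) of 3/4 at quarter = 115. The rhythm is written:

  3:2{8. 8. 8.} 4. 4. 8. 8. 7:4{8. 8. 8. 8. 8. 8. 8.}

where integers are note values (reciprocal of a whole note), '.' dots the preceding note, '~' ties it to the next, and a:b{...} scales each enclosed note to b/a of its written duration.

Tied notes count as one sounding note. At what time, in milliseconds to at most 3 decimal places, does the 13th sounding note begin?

1. 0.0ms @ 0 + 260.87ms (1/2)
2. 260.87ms @ 1/2 + 260.87ms (1/2)
3. 521.739ms @ 1 + 260.87ms (1/2)
4. 782.609ms @ 3/2 + 782.609ms (3/2)
5. 1565.217ms @ 3 + 782.609ms (3/2)
6. 2347.826ms @ 9/2 + 391.304ms (3/4)
7. 2739.13ms @ 21/4 + 391.304ms (3/4)
8. 3130.435ms @ 6 + 223.602ms (3/7)
9. 3354.037ms @ 45/7 + 223.602ms (3/7)
10. 3577.64ms @ 48/7 + 223.602ms (3/7)
11. 3801.242ms @ 51/7 + 223.602ms (3/7)
12. 4024.845ms @ 54/7 + 223.602ms (3/7)
13. 4248.447ms @ 57/7 + 223.602ms (3/7)
14. 4472.05ms @ 60/7 + 223.602ms (3/7)

note 13 onset = 57/7b = 4248.447ms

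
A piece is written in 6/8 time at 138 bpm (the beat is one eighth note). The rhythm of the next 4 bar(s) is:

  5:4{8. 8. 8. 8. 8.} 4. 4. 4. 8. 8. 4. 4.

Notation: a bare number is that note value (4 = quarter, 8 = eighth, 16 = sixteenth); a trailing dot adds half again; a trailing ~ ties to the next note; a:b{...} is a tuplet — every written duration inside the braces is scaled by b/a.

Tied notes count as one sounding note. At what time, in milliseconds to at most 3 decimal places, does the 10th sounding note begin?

note 10 onset = 33/2b = 7173.913ms

1. 0.0ms @ 0 + 521.739ms (6/5)
2. 521.739ms @ 6/5 + 521.739ms (6/5)
3. 1043.478ms @ 12/5 + 521.739ms (6/5)
4. 1565.217ms @ 18/5 + 521.739ms (6/5)
5. 2086.957ms @ 24/5 + 521.739ms (6/5)
6. 2608.696ms @ 6 + 1304.348ms (3)
7. 3913.043ms @ 9 + 1304.348ms (3)
8. 5217.391ms @ 12 + 1304.348ms (3)
9. 6521.739ms @ 15 + 652.174ms (3/2)
10. 7173.913ms @ 33/2 + 652.174ms (3/2)
11. 7826.087ms @ 18 + 1304.348ms (3)
12. 9130.435ms @ 21 + 1304.348ms (3)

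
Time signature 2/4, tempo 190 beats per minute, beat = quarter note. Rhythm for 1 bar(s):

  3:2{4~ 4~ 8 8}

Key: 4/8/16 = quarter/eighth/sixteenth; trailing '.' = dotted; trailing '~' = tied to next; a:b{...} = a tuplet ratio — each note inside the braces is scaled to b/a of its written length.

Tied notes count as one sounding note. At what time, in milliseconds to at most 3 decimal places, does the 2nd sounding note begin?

note 2 onset = 5/3b = 526.316ms

1. 0.0ms @ 0 + 526.316ms (5/3)
2. 526.316ms @ 5/3 + 105.263ms (1/3)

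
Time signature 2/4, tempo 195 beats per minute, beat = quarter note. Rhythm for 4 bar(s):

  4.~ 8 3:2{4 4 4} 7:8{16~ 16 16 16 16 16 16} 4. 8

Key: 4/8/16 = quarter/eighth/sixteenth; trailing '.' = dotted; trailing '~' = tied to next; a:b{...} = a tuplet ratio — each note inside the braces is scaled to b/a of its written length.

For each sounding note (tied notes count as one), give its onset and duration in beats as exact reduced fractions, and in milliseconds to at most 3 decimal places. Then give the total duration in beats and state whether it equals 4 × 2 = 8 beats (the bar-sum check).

1) 0.0ms=0b +615.385ms=2b
2) 615.385ms=2b +205.128ms=2/3b
3) 820.513ms=8/3b +205.128ms=2/3b
4) 1025.641ms=10/3b +205.128ms=2/3b
5) 1230.769ms=4b +175.824ms=4/7b
6) 1406.593ms=32/7b +87.912ms=2/7b
7) 1494.505ms=34/7b +87.912ms=2/7b
8) 1582.418ms=36/7b +87.912ms=2/7b
9) 1670.33ms=38/7b +87.912ms=2/7b
10) 1758.242ms=40/7b +87.912ms=2/7b
11) 1846.154ms=6b +461.538ms=3/2b
12) 2307.692ms=15/2b +153.846ms=1/2b
Σ=8b of 8 (195bpm 2/4) — PASS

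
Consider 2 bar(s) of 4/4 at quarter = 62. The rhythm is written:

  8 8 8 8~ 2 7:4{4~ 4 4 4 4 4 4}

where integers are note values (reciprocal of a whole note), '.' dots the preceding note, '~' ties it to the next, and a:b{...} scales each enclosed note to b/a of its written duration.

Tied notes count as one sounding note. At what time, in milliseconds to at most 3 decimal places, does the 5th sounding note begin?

1. 0.0ms @ 0 + 483.871ms (1/2)
2. 483.871ms @ 1/2 + 483.871ms (1/2)
3. 967.742ms @ 1 + 483.871ms (1/2)
4. 1451.613ms @ 3/2 + 2419.355ms (5/2)
5. 3870.968ms @ 4 + 1105.991ms (8/7)
6. 4976.959ms @ 36/7 + 552.995ms (4/7)
7. 5529.954ms @ 40/7 + 552.995ms (4/7)
8. 6082.949ms @ 44/7 + 552.995ms (4/7)
9. 6635.945ms @ 48/7 + 552.995ms (4/7)
10. 7188.94ms @ 52/7 + 552.995ms (4/7)

note 5 onset = 4b = 3870.968ms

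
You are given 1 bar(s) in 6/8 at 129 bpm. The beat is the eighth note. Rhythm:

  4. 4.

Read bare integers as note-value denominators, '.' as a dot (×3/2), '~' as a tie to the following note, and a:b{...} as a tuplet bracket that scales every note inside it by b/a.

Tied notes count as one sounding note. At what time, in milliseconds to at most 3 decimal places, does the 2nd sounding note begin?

1. 0.0ms @ 0 + 1395.349ms (3)
2. 1395.349ms @ 3 + 1395.349ms (3)

note 2 onset = 3b = 1395.349ms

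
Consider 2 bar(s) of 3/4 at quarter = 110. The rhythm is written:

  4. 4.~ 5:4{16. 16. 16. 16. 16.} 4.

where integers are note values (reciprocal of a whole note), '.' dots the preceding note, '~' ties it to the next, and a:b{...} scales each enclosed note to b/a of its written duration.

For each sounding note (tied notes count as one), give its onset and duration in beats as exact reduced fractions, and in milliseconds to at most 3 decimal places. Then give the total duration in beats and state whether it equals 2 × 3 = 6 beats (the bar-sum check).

1) 0.0ms=0b +818.182ms=3/2b
2) 818.182ms=3/2b +981.818ms=9/5b
3) 1800.0ms=33/10b +163.636ms=3/10b
4) 1963.636ms=18/5b +163.636ms=3/10b
5) 2127.273ms=39/10b +163.636ms=3/10b
6) 2290.909ms=21/5b +163.636ms=3/10b
7) 2454.545ms=9/2b +818.182ms=3/2b
Σ=6b of 6 (110bpm 3/4) — PASS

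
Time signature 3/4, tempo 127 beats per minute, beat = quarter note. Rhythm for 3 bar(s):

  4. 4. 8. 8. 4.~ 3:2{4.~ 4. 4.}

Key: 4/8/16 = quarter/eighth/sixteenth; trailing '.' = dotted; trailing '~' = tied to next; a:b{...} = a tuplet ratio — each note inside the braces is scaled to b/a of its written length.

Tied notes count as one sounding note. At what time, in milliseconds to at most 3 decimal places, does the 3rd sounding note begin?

1. 0.0ms @ 0 + 708.661ms (3/2)
2. 708.661ms @ 3/2 + 708.661ms (3/2)
3. 1417.323ms @ 3 + 354.331ms (3/4)
4. 1771.654ms @ 15/4 + 354.331ms (3/4)
5. 2125.984ms @ 9/2 + 1653.543ms (7/2)
6. 3779.528ms @ 8 + 472.441ms (1)

note 3 onset = 3b = 1417.323ms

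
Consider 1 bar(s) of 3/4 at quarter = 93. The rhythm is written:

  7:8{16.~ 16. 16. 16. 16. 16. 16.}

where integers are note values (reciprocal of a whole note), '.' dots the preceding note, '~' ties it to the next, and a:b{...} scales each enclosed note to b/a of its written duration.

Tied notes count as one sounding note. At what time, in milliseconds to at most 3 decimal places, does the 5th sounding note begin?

note 5 onset = 15/7b = 1382.488ms

1. 0.0ms @ 0 + 552.995ms (6/7)
2. 552.995ms @ 6/7 + 276.498ms (3/7)
3. 829.493ms @ 9/7 + 276.498ms (3/7)
4. 1105.991ms @ 12/7 + 276.498ms (3/7)
5. 1382.488ms @ 15/7 + 276.498ms (3/7)
6. 1658.986ms @ 18/7 + 276.498ms (3/7)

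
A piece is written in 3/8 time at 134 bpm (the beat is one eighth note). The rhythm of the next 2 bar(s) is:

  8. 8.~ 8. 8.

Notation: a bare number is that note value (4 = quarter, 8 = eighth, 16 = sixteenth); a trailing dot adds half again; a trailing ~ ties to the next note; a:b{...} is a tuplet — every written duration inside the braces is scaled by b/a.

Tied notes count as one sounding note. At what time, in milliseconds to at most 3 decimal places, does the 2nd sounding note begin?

1. 0.0ms @ 0 + 671.642ms (3/2)
2. 671.642ms @ 3/2 + 1343.284ms (3)
3. 2014.925ms @ 9/2 + 671.642ms (3/2)

note 2 onset = 3/2b = 671.642ms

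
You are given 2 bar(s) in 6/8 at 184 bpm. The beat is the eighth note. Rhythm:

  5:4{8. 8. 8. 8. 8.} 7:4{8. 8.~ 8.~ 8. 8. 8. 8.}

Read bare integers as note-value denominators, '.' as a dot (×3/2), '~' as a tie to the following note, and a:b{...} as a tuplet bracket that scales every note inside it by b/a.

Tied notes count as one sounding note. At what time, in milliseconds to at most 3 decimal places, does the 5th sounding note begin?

note 5 onset = 24/5b = 1565.217ms

1. 0.0ms @ 0 + 391.304ms (6/5)
2. 391.304ms @ 6/5 + 391.304ms (6/5)
3. 782.609ms @ 12/5 + 391.304ms (6/5)
4. 1173.913ms @ 18/5 + 391.304ms (6/5)
5. 1565.217ms @ 24/5 + 391.304ms (6/5)
6. 1956.522ms @ 6 + 279.503ms (6/7)
7. 2236.025ms @ 48/7 + 838.509ms (18/7)
8. 3074.534ms @ 66/7 + 279.503ms (6/7)
9. 3354.037ms @ 72/7 + 279.503ms (6/7)
10. 3633.54ms @ 78/7 + 279.503ms (6/7)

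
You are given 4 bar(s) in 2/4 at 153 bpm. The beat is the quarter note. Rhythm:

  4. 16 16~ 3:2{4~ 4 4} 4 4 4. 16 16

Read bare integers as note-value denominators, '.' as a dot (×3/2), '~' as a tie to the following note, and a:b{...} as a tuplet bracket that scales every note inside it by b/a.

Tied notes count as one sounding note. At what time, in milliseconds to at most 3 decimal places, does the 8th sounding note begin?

note 8 onset = 15/2b = 2941.176ms

1. 0.0ms @ 0 + 588.235ms (3/2)
2. 588.235ms @ 3/2 + 98.039ms (1/4)
3. 686.275ms @ 7/4 + 620.915ms (19/12)
4. 1307.19ms @ 10/3 + 261.438ms (2/3)
5. 1568.627ms @ 4 + 392.157ms (1)
6. 1960.784ms @ 5 + 392.157ms (1)
7. 2352.941ms @ 6 + 588.235ms (3/2)
8. 2941.176ms @ 15/2 + 98.039ms (1/4)
9. 3039.216ms @ 31/4 + 98.039ms (1/4)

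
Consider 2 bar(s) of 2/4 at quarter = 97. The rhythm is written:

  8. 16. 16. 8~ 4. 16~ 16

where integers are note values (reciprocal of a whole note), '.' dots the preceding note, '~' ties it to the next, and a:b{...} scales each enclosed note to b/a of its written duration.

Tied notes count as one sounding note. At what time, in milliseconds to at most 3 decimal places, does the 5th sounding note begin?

note 5 onset = 7/2b = 2164.948ms

1. 0.0ms @ 0 + 463.918ms (3/4)
2. 463.918ms @ 3/4 + 231.959ms (3/8)
3. 695.876ms @ 9/8 + 231.959ms (3/8)
4. 927.835ms @ 3/2 + 1237.113ms (2)
5. 2164.948ms @ 7/2 + 309.278ms (1/2)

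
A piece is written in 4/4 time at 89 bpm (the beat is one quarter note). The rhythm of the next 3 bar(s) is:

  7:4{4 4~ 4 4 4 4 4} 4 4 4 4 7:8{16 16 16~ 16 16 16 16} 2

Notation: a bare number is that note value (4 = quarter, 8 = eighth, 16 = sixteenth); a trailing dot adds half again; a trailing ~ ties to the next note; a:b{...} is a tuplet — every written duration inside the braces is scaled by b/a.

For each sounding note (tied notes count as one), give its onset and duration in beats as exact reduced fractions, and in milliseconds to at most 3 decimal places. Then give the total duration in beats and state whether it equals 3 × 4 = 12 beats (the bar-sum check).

1) 0.0ms=0b +385.233ms=4/7b
2) 385.233ms=4/7b +770.465ms=8/7b
3) 1155.698ms=12/7b +385.233ms=4/7b
4) 1540.931ms=16/7b +385.233ms=4/7b
5) 1926.164ms=20/7b +385.233ms=4/7b
6) 2311.396ms=24/7b +385.233ms=4/7b
7) 2696.629ms=4b +674.157ms=1b
8) 3370.787ms=5b +674.157ms=1b
9) 4044.944ms=6b +674.157ms=1b
10) 4719.101ms=7b +674.157ms=1b
11) 5393.258ms=8b +192.616ms=2/7b
12) 5585.875ms=58/7b +192.616ms=2/7b
13) 5778.491ms=60/7b +385.233ms=4/7b
14) 6163.724ms=64/7b +192.616ms=2/7b
15) 6356.34ms=66/7b +192.616ms=2/7b
16) 6548.957ms=68/7b +192.616ms=2/7b
17) 6741.573ms=10b +1348.315ms=2b
Σ=12b of 12 (89bpm 4/4) — PASS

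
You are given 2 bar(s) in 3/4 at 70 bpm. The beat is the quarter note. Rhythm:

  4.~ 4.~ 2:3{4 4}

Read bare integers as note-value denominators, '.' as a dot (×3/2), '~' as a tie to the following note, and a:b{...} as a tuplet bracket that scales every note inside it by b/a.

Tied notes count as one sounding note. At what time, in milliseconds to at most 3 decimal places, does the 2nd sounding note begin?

note 2 onset = 9/2b = 3857.143ms

1. 0.0ms @ 0 + 3857.143ms (9/2)
2. 3857.143ms @ 9/2 + 1285.714ms (3/2)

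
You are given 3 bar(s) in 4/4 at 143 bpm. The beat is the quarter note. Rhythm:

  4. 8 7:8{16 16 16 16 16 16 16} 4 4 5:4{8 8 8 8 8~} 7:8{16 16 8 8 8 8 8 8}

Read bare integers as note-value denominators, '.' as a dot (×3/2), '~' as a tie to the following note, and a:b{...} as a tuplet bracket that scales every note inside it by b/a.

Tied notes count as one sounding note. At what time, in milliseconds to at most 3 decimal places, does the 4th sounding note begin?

1. 0.0ms @ 0 + 629.371ms (3/2)
2. 629.371ms @ 3/2 + 209.79ms (1/2)
3. 839.161ms @ 2 + 119.88ms (2/7)
4. 959.041ms @ 16/7 + 119.88ms (2/7)
5. 1078.921ms @ 18/7 + 119.88ms (2/7)
6. 1198.801ms @ 20/7 + 119.88ms (2/7)
7. 1318.681ms @ 22/7 + 119.88ms (2/7)
8. 1438.561ms @ 24/7 + 119.88ms (2/7)
9. 1558.442ms @ 26/7 + 119.88ms (2/7)
10. 1678.322ms @ 4 + 419.58ms (1)
11. 2097.902ms @ 5 + 419.58ms (1)
12. 2517.483ms @ 6 + 167.832ms (2/5)
13. 2685.315ms @ 32/5 + 167.832ms (2/5)
14. 2853.147ms @ 34/5 + 167.832ms (2/5)
15. 3020.979ms @ 36/5 + 167.832ms (2/5)
16. 3188.811ms @ 38/5 + 287.712ms (24/35)
17. 3476.523ms @ 58/7 + 119.88ms (2/7)
18. 3596.404ms @ 60/7 + 239.76ms (4/7)
19. 3836.164ms @ 64/7 + 239.76ms (4/7)
20. 4075.924ms @ 68/7 + 239.76ms (4/7)
21. 4315.684ms @ 72/7 + 239.76ms (4/7)
22. 4555.445ms @ 76/7 + 239.76ms (4/7)
23. 4795.205ms @ 80/7 + 239.76ms (4/7)

note 4 onset = 16/7b = 959.041ms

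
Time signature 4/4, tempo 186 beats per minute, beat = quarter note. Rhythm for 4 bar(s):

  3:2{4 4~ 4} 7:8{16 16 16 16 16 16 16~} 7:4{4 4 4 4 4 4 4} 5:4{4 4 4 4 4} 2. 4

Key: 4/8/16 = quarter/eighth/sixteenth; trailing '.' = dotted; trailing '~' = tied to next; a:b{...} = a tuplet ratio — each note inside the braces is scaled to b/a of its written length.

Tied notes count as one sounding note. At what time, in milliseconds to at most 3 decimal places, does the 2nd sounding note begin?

note 2 onset = 2/3b = 215.054ms

1. 0.0ms @ 0 + 215.054ms (2/3)
2. 215.054ms @ 2/3 + 430.108ms (4/3)
3. 645.161ms @ 2 + 92.166ms (2/7)
4. 737.327ms @ 16/7 + 92.166ms (2/7)
5. 829.493ms @ 18/7 + 92.166ms (2/7)
6. 921.659ms @ 20/7 + 92.166ms (2/7)
7. 1013.825ms @ 22/7 + 92.166ms (2/7)
8. 1105.991ms @ 24/7 + 92.166ms (2/7)
9. 1198.157ms @ 26/7 + 276.498ms (6/7)
10. 1474.654ms @ 32/7 + 184.332ms (4/7)
11. 1658.986ms @ 36/7 + 184.332ms (4/7)
12. 1843.318ms @ 40/7 + 184.332ms (4/7)
13. 2027.65ms @ 44/7 + 184.332ms (4/7)
14. 2211.982ms @ 48/7 + 184.332ms (4/7)
15. 2396.313ms @ 52/7 + 184.332ms (4/7)
16. 2580.645ms @ 8 + 258.065ms (4/5)
17. 2838.71ms @ 44/5 + 258.065ms (4/5)
18. 3096.774ms @ 48/5 + 258.065ms (4/5)
19. 3354.839ms @ 52/5 + 258.065ms (4/5)
20. 3612.903ms @ 56/5 + 258.065ms (4/5)
21. 3870.968ms @ 12 + 967.742ms (3)
22. 4838.71ms @ 15 + 322.581ms (1)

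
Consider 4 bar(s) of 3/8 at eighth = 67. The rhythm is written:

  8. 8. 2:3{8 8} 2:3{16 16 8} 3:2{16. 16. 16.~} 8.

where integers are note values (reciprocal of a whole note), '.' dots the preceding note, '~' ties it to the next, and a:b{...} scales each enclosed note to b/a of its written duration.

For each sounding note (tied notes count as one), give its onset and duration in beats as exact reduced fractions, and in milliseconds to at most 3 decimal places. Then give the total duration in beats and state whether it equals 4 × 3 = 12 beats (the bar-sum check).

1) 0.0ms=0b +1343.284ms=3/2b
2) 1343.284ms=3/2b +1343.284ms=3/2b
3) 2686.567ms=3b +1343.284ms=3/2b
4) 4029.851ms=9/2b +1343.284ms=3/2b
5) 5373.134ms=6b +671.642ms=3/4b
6) 6044.776ms=27/4b +671.642ms=3/4b
7) 6716.418ms=15/2b +1343.284ms=3/2b
8) 8059.701ms=9b +447.761ms=1/2b
9) 8507.463ms=19/2b +447.761ms=1/2b
10) 8955.224ms=10b +1791.045ms=2b
Σ=12b of 12 (67bpm 3/8) — PASS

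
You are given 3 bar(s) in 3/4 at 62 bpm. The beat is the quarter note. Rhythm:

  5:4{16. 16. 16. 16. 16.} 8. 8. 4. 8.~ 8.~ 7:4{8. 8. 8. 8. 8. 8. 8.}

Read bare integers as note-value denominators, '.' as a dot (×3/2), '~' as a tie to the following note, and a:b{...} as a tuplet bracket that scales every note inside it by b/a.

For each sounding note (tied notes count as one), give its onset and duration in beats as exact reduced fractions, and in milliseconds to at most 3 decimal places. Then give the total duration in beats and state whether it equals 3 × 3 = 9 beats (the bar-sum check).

1) 0.0ms=0b +290.323ms=3/10b
2) 290.323ms=3/10b +290.323ms=3/10b
3) 580.645ms=3/5b +290.323ms=3/10b
4) 870.968ms=9/10b +290.323ms=3/10b
5) 1161.29ms=6/5b +290.323ms=3/10b
6) 1451.613ms=3/2b +725.806ms=3/4b
7) 2177.419ms=9/4b +725.806ms=3/4b
8) 2903.226ms=3b +1451.613ms=3/2b
9) 4354.839ms=9/2b +1866.359ms=27/14b
10) 6221.198ms=45/7b +414.747ms=3/7b
11) 6635.945ms=48/7b +414.747ms=3/7b
12) 7050.691ms=51/7b +414.747ms=3/7b
13) 7465.438ms=54/7b +414.747ms=3/7b
14) 7880.184ms=57/7b +414.747ms=3/7b
15) 8294.931ms=60/7b +414.747ms=3/7b
Σ=9b of 9 (62bpm 3/4) — PASS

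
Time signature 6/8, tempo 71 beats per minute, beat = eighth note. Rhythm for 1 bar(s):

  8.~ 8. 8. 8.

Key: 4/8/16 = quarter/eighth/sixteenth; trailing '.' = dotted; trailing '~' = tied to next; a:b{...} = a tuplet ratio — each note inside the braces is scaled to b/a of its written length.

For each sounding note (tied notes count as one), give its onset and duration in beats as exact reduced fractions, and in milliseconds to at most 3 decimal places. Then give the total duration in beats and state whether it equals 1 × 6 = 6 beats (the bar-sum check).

1) 0.0ms=0b +2535.211ms=3b
2) 2535.211ms=3b +1267.606ms=3/2b
3) 3802.817ms=9/2b +1267.606ms=3/2b
Σ=6b of 6 (71bpm 6/8) — PASS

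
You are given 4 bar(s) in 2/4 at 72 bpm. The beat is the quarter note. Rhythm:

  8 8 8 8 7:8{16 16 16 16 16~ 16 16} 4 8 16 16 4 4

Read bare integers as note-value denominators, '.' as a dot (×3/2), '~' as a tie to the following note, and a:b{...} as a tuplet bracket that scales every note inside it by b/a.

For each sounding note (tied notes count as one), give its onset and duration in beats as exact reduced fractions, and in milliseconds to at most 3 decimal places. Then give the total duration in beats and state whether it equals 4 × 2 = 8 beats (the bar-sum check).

1) 0.0ms=0b +416.667ms=1/2b
2) 416.667ms=1/2b +416.667ms=1/2b
3) 833.333ms=1b +416.667ms=1/2b
4) 1250.0ms=3/2b +416.667ms=1/2b
5) 1666.667ms=2b +238.095ms=2/7b
6) 1904.762ms=16/7b +238.095ms=2/7b
7) 2142.857ms=18/7b +238.095ms=2/7b
8) 2380.952ms=20/7b +238.095ms=2/7b
9) 2619.048ms=22/7b +476.19ms=4/7b
10) 3095.238ms=26/7b +238.095ms=2/7b
11) 3333.333ms=4b +833.333ms=1b
12) 4166.667ms=5b +416.667ms=1/2b
13) 4583.333ms=11/2b +208.333ms=1/4b
14) 4791.667ms=23/4b +208.333ms=1/4b
15) 5000.0ms=6b +833.333ms=1b
16) 5833.333ms=7b +833.333ms=1b
Σ=8b of 8 (72bpm 2/4) — PASS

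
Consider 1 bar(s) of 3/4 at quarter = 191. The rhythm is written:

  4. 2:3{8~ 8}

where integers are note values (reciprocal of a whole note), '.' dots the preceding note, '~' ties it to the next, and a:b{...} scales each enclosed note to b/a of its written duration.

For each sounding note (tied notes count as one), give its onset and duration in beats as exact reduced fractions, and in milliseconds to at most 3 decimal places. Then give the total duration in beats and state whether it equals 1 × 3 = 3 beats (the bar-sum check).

1) 0.0ms=0b +471.204ms=3/2b
2) 471.204ms=3/2b +471.204ms=3/2b
Σ=3b of 3 (191bpm 3/4) — PASS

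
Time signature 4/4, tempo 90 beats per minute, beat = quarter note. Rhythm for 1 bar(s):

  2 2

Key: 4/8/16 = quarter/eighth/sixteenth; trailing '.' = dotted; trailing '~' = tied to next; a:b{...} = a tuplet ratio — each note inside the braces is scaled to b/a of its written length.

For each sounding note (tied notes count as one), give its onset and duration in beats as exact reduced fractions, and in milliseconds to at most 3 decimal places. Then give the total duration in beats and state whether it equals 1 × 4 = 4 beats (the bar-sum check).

1) 0.0ms=0b +1333.333ms=2b
2) 1333.333ms=2b +1333.333ms=2b
Σ=4b of 4 (90bpm 4/4) — PASS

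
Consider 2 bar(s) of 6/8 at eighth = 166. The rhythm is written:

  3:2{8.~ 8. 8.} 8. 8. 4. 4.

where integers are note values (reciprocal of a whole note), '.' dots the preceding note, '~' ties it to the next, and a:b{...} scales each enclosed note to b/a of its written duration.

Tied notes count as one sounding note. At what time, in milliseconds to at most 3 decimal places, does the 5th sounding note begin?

1. 0.0ms @ 0 + 722.892ms (2)
2. 722.892ms @ 2 + 361.446ms (1)
3. 1084.337ms @ 3 + 542.169ms (3/2)
4. 1626.506ms @ 9/2 + 542.169ms (3/2)
5. 2168.675ms @ 6 + 1084.337ms (3)
6. 3253.012ms @ 9 + 1084.337ms (3)

note 5 onset = 6b = 2168.675ms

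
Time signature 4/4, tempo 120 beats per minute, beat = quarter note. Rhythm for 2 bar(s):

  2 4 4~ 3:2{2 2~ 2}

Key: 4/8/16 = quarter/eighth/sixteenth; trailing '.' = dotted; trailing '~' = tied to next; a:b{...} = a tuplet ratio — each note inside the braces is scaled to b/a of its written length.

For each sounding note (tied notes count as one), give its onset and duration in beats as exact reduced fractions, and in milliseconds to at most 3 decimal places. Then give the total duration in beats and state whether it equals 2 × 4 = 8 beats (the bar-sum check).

1) 0.0ms=0b +1000.0ms=2b
2) 1000.0ms=2b +500.0ms=1b
3) 1500.0ms=3b +1166.667ms=7/3b
4) 2666.667ms=16/3b +1333.333ms=8/3b
Σ=8b of 8 (120bpm 4/4) — PASS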